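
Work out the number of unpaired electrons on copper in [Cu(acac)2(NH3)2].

1 unpaired electron

Each acetylacetonate is −1; ammonia is neutral; balancing the 0 overall charge requires Cu(II).
Copper is a group-11 element; Cu(II) is therefore d⁹.
Counting donor atoms: 2×acetylacetonate (bidentate) → 4 donors; 2×ammonia (monodentate) → 2 donors. Coordination number = 6.
In an octahedral field the d⁹ configuration is t₂g⁶e_g³ (only one arrangement possible), giving 1 unpaired electron.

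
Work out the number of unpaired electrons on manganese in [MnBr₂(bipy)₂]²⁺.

Summing ligand charges against the +2 overall charge gives an oxidation state of +4 for manganese.
Group 7 minus oxidation state 4 gives a d³ configuration.
Counting donor atoms: 2×bromide (monodentate) → 2 donors; 2×2,2′-bipyridine (bidentate) → 4 donors. Coordination number = 6.
In an octahedral field the d³ configuration is t₂g³e_g⁰ (only one arrangement possible), giving 3 unpaired electrons.

3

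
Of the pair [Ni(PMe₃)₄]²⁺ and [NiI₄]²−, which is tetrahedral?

[NiI₄]²−

For [Ni(PMe₃)₄]²⁺: Ligand charges: trimethylphosphine is neutral. With an overall charge of +2 the nickel centre must be in the +2 oxidation state. Nickel is a group-10 element; Ni(II) is therefore d⁸. Trimethylphosphine is a strong-field ligand (high in the spectrochemical series). A 3d d⁸ ion with strong-field ligands gains enough CFSE to favour square planar over tetrahedral. → square planar.
For [NiI₄]²−: Ligand charges: each iodide is −1. With an overall charge of −2 the nickel centre must be in the +2 oxidation state. Group 10 minus oxidation state 2 gives a d⁸ configuration. Iodide is a weak-field ligand. With weak-field ligands the CFSE gain from square planar is small, so a 3d d⁸ ion takes the sterically preferred tetrahedral geometry. → tetrahedral.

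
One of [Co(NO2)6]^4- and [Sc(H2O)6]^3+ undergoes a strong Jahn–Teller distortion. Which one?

[Co(NO2)6]^4-: Summing ligand charges against the −4 overall charge gives an oxidation state of +2 for cobalt. Group 9 minus oxidation state 2 gives a d⁷ configuration. Nitro (N-bound nitrite) is a strong-field ligand (high in the spectrochemical series) for a first-row metal, so the complex is low-spin. The t₂g⁶e_g¹ (low-spin) configuration has an unevenly filled e_g set; the Jahn–Teller theorem predicts a tetragonal distortion (typically axial elongation) to lift the degeneracy.
[Sc(H2O)6]^3+: Summing ligand charges against the +3 overall charge gives an oxidation state of +3 for scandium. Group 3 minus oxidation state 3 gives a d⁰ configuration. The d⁰ configuration leaves the e_g set evenly filled (or empty) — no strong Jahn–Teller driving force.

[Co(NO2)6]^4-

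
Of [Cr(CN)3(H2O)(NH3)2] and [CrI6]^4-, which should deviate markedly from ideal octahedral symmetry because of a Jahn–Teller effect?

[CrI6]^4-

[Cr(CN)3(H2O)(NH3)2]: Summing ligand charges against the 0 overall charge gives an oxidation state of +3 for chromium. Group 6 minus oxidation state 3 gives a d³ configuration. The d³ configuration leaves the e_g set evenly filled (or empty) — no strong Jahn–Teller driving force.
[CrI6]^4-: Ligand charges: each iodide is −1. With an overall charge of −4 the chromium centre must be in the +2 oxidation state. Group 6 minus oxidation state 2 gives a d⁴ configuration. Iodide is a weak-field ligand for a first-row metal, so the complex is high-spin. The t₂g³e_g¹ (high-spin) configuration has an unevenly filled e_g set; the Jahn–Teller theorem predicts a tetragonal distortion (typically axial elongation) to lift the degeneracy.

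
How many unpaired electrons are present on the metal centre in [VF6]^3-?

Summing ligand charges against the −3 overall charge gives an oxidation state of +3 for vanadium.
Group 5 minus oxidation state 3 gives a d² configuration.
In an octahedral field the d² configuration is t₂g²e_g⁰ (only one arrangement possible), giving 2 unpaired electrons.

2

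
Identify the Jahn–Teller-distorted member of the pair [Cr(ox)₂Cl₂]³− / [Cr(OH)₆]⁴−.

[Cr(ox)₂Cl₂]³−: Ligand charges: each oxalate is −2; each chloride is −1. With an overall charge of −3 the chromium centre must be in the +3 oxidation state. Cr sits in group 6, so the d-electron count is 6 − 3 = 3. The d³ configuration leaves the e_g set evenly filled (or empty) — no strong Jahn–Teller driving force.
[Cr(OH)₆]⁴−: Each hydroxide is −1; balancing the −4 overall charge requires Cr(II). Cr sits in group 6, so the d-electron count is 6 − 2 = 4. Hydroxide is a weak-field ligand for a first-row metal, so the complex is high-spin. The t₂g³e_g¹ (high-spin) configuration has an unevenly filled e_g set; the Jahn–Teller theorem predicts a tetragonal distortion (typically axial elongation) to lift the degeneracy.

[Cr(OH)₆]⁴−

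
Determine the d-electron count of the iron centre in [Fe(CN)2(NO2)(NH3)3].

Ligand charges: each cyanide is −1; each nitro (N-bound nitrite) is −1; ammonia is neutral. With an overall charge of 0 the iron centre must be in the +3 oxidation state.
Iron is a group-8 element; Fe(III) is therefore d⁵.

d⁵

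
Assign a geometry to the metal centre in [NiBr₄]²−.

Summing ligand charges against the −2 overall charge gives an oxidation state of +2 for nickel.
Group 10 minus oxidation state 2 gives a d⁸ configuration.
With 4 monodentate ligands the coordination number is 4.
Bromide is a weak-field ligand.
With weak-field ligands the CFSE gain from square planar is small, so a 3d d⁸ ion takes the sterically preferred tetrahedral geometry.

tetrahedral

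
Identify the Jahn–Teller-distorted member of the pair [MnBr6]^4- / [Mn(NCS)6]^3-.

[Mn(NCS)6]^3-

[MnBr6]^4-: Summing ligand charges against the −4 overall charge gives an oxidation state of +2 for manganese. Group 7 minus oxidation state 2 gives a d⁵ configuration. Bromide is a weak-field ligand for a first-row metal, so the complex is high-spin. The d⁵ configuration leaves the e_g set evenly filled (or empty) — no strong Jahn–Teller driving force.
[Mn(NCS)6]^3-: Each isothiocyanate is −1; balancing the −3 overall charge requires Mn(III). Group 7 minus oxidation state 3 gives a d⁴ configuration. Isothiocyanate is a weak-field ligand for a first-row metal, so the complex is high-spin. The t₂g³e_g¹ (high-spin) configuration has an unevenly filled e_g set; the Jahn–Teller theorem predicts a tetragonal distortion (typically axial elongation) to lift the degeneracy.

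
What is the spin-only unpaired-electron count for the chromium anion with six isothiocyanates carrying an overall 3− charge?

3

Summing ligand charges against the −3 overall charge gives an oxidation state of +3 for chromium.
Group 6 minus oxidation state 3 gives a d³ configuration.
In an octahedral field the d³ configuration is t₂g³e_g⁰ (only one arrangement possible), giving 3 unpaired electrons.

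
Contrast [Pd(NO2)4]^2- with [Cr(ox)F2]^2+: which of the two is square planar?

[Pd(NO2)4]^2-

For [Pd(NO2)4]^2-: Each nitro (N-bound nitrite) is −1; balancing the −2 overall charge requires Pd(II). Group 10 minus oxidation state 2 gives a d⁸ configuration. A 4d d⁸ ion has a large crystal-field splitting; square planar leaves the high-energy d_{x²−y²} orbital empty and maximises CFSE. → square planar.
For [Cr(ox)F2]^2+: Summing ligand charges against the +2 overall charge gives an oxidation state of +6 for chromium. Cr sits in group 6, so the d-electron count is 6 − 6 = 0. A d⁰ ion has no crystal-field stabilisation preference between square planar and tetrahedral, so four ligands adopt the sterically favoured tetrahedral geometry. → tetrahedral.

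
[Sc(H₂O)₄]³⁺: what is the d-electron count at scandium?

d⁰

Summing ligand charges against the +3 overall charge gives an oxidation state of +3 for scandium.
Group 3 minus oxidation state 3 gives a d⁰ configuration.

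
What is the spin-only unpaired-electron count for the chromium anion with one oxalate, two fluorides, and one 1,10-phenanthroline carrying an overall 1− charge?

Summing ligand charges against the −1 overall charge gives an oxidation state of +3 for chromium.
Cr sits in group 6, so the d-electron count is 6 − 3 = 3.
Counting donor atoms: 1×oxalate (bidentate) → 2 donors; 2×fluoride (monodentate) → 2 donors; 1×1,10-phenanthroline (bidentate) → 2 donors. Coordination number = 6.
In an octahedral field the d³ configuration is t₂g³e_g⁰ (only one arrangement possible), giving 3 unpaired electrons.

3 unpaired electrons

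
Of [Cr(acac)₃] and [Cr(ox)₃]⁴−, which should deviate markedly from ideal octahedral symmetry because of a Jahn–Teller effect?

[Cr(ox)₃]⁴−

[Cr(acac)₃]: Ligand charges: each acetylacetonate is −1. With an overall charge of 0 the chromium centre must be in the +3 oxidation state. Group 6 minus oxidation state 3 gives a d³ configuration. The d³ configuration leaves the e_g set evenly filled (or empty) — no strong Jahn–Teller driving force.
[Cr(ox)₃]⁴−: Each oxalate is −2; balancing the −4 overall charge requires Cr(II). Cr sits in group 6, so the d-electron count is 6 − 2 = 4. Oxalate is a weak-field ligand for a first-row metal, so the complex is high-spin. The t₂g³e_g¹ (high-spin) configuration has an unevenly filled e_g set; the Jahn–Teller theorem predicts a tetragonal distortion (typically axial elongation) to lift the degeneracy.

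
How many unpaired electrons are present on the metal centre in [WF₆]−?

1 unpaired electron

Each fluoride is −1; balancing the −1 overall charge requires W(V).
Tungsten is a group-6 element; W(V) is therefore d¹.
In an octahedral field the d¹ configuration is t₂g¹e_g⁰ (only one arrangement possible), giving 1 unpaired electron.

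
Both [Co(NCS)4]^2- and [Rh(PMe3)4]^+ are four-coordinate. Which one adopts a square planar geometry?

[Rh(PMe3)4]^+

For [Co(NCS)4]^2-: Ligand charges: each isothiocyanate is −1. With an overall charge of −2 the cobalt centre must be in the +2 oxidation state. Co sits in group 9, so the d-electron count is 9 − 2 = 7. For a high-spin 3d d⁷ ion with weak-field ligands the small Δₜ gives little square-planar CFSE advantage, so four ligands adopt the sterically favoured tetrahedral geometry. → tetrahedral.
For [Rh(PMe3)4]^+: Summing ligand charges against the +1 overall charge gives an oxidation state of +1 for rhodium. Rhodium is a group-9 element; Rh(I) is therefore d⁸. A 4d d⁸ ion has a large crystal-field splitting; square planar leaves the high-energy d_{x²−y²} orbital empty and maximises CFSE. → square planar.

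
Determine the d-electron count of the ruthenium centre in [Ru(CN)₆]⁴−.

d6

Summing ligand charges against the −4 overall charge gives an oxidation state of +2 for ruthenium.
Ru sits in group 8, so the d-electron count is 8 − 2 = 6.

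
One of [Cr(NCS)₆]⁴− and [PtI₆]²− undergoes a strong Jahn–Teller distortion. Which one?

[Cr(NCS)₆]⁴−: Each isothiocyanate is −1; balancing the −4 overall charge requires Cr(II). Chromium is a group-6 element; Cr(II) is therefore d⁴. Isothiocyanate is a weak-field ligand for a first-row metal, so the complex is high-spin. The t₂g³e_g¹ (high-spin) configuration has an unevenly filled e_g set; the Jahn–Teller theorem predicts a tetragonal distortion (typically axial elongation) to lift the degeneracy.
[PtI₆]²−: Summing ligand charges against the −2 overall charge gives an oxidation state of +4 for platinum. Group 10 minus oxidation state 4 gives a d⁶ configuration. A 5d ion has a large Δₒ and is invariably low-spin. The d⁶ configuration leaves the e_g set evenly filled (or empty) — no strong Jahn–Teller driving force.

[Cr(NCS)₆]⁴−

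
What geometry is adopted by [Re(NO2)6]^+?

octahedral

Ligand charges: each nitro (N-bound nitrite) is −1. With an overall charge of +1 the rhenium centre must be in the +7 oxidation state.
Group 7 minus oxidation state 7 gives a d⁰ configuration.
With 6 monodentate ligands the coordination number is 6.
Six donors around a single metal centre give an octahedral coordination sphere.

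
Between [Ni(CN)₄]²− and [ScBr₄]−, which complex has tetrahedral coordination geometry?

[ScBr₄]−

For [Ni(CN)₄]²−: Summing ligand charges against the −2 overall charge gives an oxidation state of +2 for nickel. Ni sits in group 10, so the d-electron count is 10 − 2 = 8. Cyanide is a strong-field ligand (high in the spectrochemical series). A 3d d⁸ ion with strong-field ligands gains enough CFSE to favour square planar over tetrahedral. → square planar.
For [ScBr₄]−: Summing ligand charges against the −1 overall charge gives an oxidation state of +3 for scandium. Sc sits in group 3, so the d-electron count is 3 − 3 = 0. A d⁰ ion has no crystal-field stabilisation preference between square planar and tetrahedral, so four ligands adopt the sterically favoured tetrahedral geometry. → tetrahedral.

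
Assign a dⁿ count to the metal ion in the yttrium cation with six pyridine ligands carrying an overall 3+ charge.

d⁰

Pyridine is neutral; balancing the +3 overall charge requires Y(III).
Y sits in group 3, so the d-electron count is 3 − 3 = 0.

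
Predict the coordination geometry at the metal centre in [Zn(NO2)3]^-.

Each nitro (N-bound nitrite) is −1; balancing the −1 overall charge requires Zn(II).
Group 12 minus oxidation state 2 gives a d¹⁰ configuration.
Coordination number: 3.
Three ligands around a d¹⁰ centre minimise repulsion in a trigonal-planar arrangement.

trigonal planar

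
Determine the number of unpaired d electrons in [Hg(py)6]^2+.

0

Summing ligand charges against the +2 overall charge gives an oxidation state of +2 for mercury.
Group 12 minus oxidation state 2 gives a d¹⁰ configuration.
In an octahedral field the d¹⁰ configuration is t₂g⁶e_g⁴, giving 0 unpaired electrons.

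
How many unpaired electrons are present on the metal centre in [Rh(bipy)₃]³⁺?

Summing ligand charges against the +3 overall charge gives an oxidation state of +3 for rhodium.
Rh sits in group 9, so the d-electron count is 9 − 3 = 6.
Counting donor atoms: 3×2,2′-bipyridine (bidentate) → 6 donors. Coordination number = 6.
The spin state decides the count: a 4d ion has a large Δₒ and is invariably low-spin.
An octahedral low-spin d⁶ ion is t₂g⁶e_g⁰, giving 0 unpaired electrons.

0 unpaired electrons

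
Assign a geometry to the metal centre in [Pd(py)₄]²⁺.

Ligand charges: pyridine is neutral. With an overall charge of +2 the palladium centre must be in the +2 oxidation state.
Pd sits in group 10, so the d-electron count is 10 − 2 = 8.
With 4 monodentate ligands the coordination number is 4.
A 4d d⁸ ion has a large crystal-field splitting; square planar leaves the high-energy d_{x²−y²} orbital empty and maximises CFSE.

square planar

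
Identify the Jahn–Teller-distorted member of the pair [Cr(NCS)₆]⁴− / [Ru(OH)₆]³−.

[Cr(NCS)₆]⁴−: Each isothiocyanate is −1; balancing the −4 overall charge requires Cr(II). Cr sits in group 6, so the d-electron count is 6 − 2 = 4. Isothiocyanate is a weak-field ligand for a first-row metal, so the complex is high-spin. The t₂g³e_g¹ (high-spin) configuration has an unevenly filled e_g set; the Jahn–Teller theorem predicts a tetragonal distortion (typically axial elongation) to lift the degeneracy.
[Ru(OH)₆]³−: Summing ligand charges against the −3 overall charge gives an oxidation state of +3 for ruthenium. Group 8 minus oxidation state 3 gives a d⁵ configuration. A 4d ion has a large Δₒ and is invariably low-spin. The d⁵ configuration leaves the e_g set evenly filled (or empty) — no strong Jahn–Teller driving force.

[Cr(NCS)₆]⁴−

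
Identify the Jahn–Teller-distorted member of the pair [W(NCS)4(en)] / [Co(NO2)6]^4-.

[Co(NO2)6]^4-

[W(NCS)4(en)]: Ligand charges: each isothiocyanate is −1; ethylenediamine is neutral. With an overall charge of 0 the tungsten centre must be in the +4 oxidation state. Group 6 minus oxidation state 4 gives a d² configuration. The d² configuration leaves the e_g set evenly filled (or empty) — no strong Jahn–Teller driving force.
[Co(NO2)6]^4-: Ligand charges: each nitro (N-bound nitrite) is −1. With an overall charge of −4 the cobalt centre must be in the +2 oxidation state. Group 9 minus oxidation state 2 gives a d⁷ configuration. Nitro (N-bound nitrite) is a strong-field ligand (high in the spectrochemical series) for a first-row metal, so the complex is low-spin. The t₂g⁶e_g¹ (low-spin) configuration has an unevenly filled e_g set; the Jahn–Teller theorem predicts a tetragonal distortion (typically axial elongation) to lift the degeneracy.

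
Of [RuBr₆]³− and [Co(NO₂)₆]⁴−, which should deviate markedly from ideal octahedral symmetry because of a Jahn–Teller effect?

[RuBr₆]³−: Ligand charges: each bromide is −1. With an overall charge of −3 the ruthenium centre must be in the +3 oxidation state. Group 8 minus oxidation state 3 gives a d⁵ configuration. A 4d ion has a large Δₒ and is invariably low-spin. The d⁵ configuration leaves the e_g set evenly filled (or empty) — no strong Jahn–Teller driving force.
[Co(NO₂)₆]⁴−: Summing ligand charges against the −4 overall charge gives an oxidation state of +2 for cobalt. Cobalt is a group-9 element; Co(II) is therefore d⁷. Nitro (N-bound nitrite) is a strong-field ligand (high in the spectrochemical series) for a first-row metal, so the complex is low-spin. The t₂g⁶e_g¹ (low-spin) configuration has an unevenly filled e_g set; the Jahn–Teller theorem predicts a tetragonal distortion (typically axial elongation) to lift the degeneracy.

[Co(NO₂)₆]⁴−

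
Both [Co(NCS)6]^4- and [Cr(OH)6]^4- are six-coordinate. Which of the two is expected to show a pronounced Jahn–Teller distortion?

[Cr(OH)6]^4-

[Co(NCS)6]^4-: Ligand charges: each isothiocyanate is −1. With an overall charge of −4 the cobalt centre must be in the +2 oxidation state. Group 9 minus oxidation state 2 gives a d⁷ configuration. Isothiocyanate is a weak-field ligand for a first-row metal, so the complex is high-spin. The d⁷ configuration leaves the e_g set evenly filled (or empty) — no strong Jahn–Teller driving force.
[Cr(OH)6]^4-: Summing ligand charges against the −4 overall charge gives an oxidation state of +2 for chromium. Chromium is a group-6 element; Cr(II) is therefore d⁴. Hydroxide is a weak-field ligand for a first-row metal, so the complex is high-spin. The t₂g³e_g¹ (high-spin) configuration has an unevenly filled e_g set; the Jahn–Teller theorem predicts a tetragonal distortion (typically axial elongation) to lift the degeneracy.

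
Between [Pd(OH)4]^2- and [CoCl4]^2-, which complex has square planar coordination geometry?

For [Pd(OH)4]^2-: Ligand charges: each hydroxide is −1. With an overall charge of −2 the palladium centre must be in the +2 oxidation state. Pd sits in group 10, so the d-electron count is 10 − 2 = 8. A 4d d⁸ ion has a large crystal-field splitting; square planar leaves the high-energy d_{x²−y²} orbital empty and maximises CFSE. → square planar.
For [CoCl4]^2-: Each chloride is −1; balancing the −2 overall charge requires Co(II). Group 9 minus oxidation state 2 gives a d⁷ configuration. For a high-spin 3d d⁷ ion with weak-field ligands the small Δₜ gives little square-planar CFSE advantage, so four ligands adopt the sterically favoured tetrahedral geometry. → tetrahedral.

[Pd(OH)4]^2-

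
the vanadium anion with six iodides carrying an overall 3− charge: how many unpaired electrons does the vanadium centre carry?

Ligand charges: each iodide is −1. With an overall charge of −3 the vanadium centre must be in the +3 oxidation state.
Group 5 minus oxidation state 3 gives a d² configuration.
In an octahedral field the d² configuration is t₂g²e_g⁰ (only one arrangement possible), giving 2 unpaired electrons.

2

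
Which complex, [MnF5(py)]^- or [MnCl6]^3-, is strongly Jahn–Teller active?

[MnF5(py)]^-: Summing ligand charges against the −1 overall charge gives an oxidation state of +4 for manganese. Group 7 minus oxidation state 4 gives a d³ configuration. The d³ configuration leaves the e_g set evenly filled (or empty) — no strong Jahn–Teller driving force.
[MnCl6]^3-: Summing ligand charges against the −3 overall charge gives an oxidation state of +3 for manganese. Manganese is a group-7 element; Mn(III) is therefore d⁴. Chloride is a weak-field ligand for a first-row metal, so the complex is high-spin. The t₂g³e_g¹ (high-spin) configuration has an unevenly filled e_g set; the Jahn–Teller theorem predicts a tetragonal distortion (typically axial elongation) to lift the degeneracy.

[MnCl6]^3-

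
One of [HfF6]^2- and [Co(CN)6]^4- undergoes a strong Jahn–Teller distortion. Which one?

[Co(CN)6]^4-

[HfF6]^2-: Summing ligand charges against the −2 overall charge gives an oxidation state of +4 for hafnium. Hafnium is a group-4 element; Hf(IV) is therefore d⁰. The d⁰ configuration leaves the e_g set evenly filled (or empty) — no strong Jahn–Teller driving force.
[Co(CN)6]^4-: Summing ligand charges against the −4 overall charge gives an oxidation state of +2 for cobalt. Group 9 minus oxidation state 2 gives a d⁷ configuration. Cyanide is a strong-field ligand (high in the spectrochemical series) for a first-row metal, so the complex is low-spin. The t₂g⁶e_g¹ (low-spin) configuration has an unevenly filled e_g set; the Jahn–Teller theorem predicts a tetragonal distortion (typically axial elongation) to lift the degeneracy.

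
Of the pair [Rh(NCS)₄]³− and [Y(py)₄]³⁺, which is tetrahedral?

For [Rh(NCS)₄]³−: Each isothiocyanate is −1; balancing the −3 overall charge requires Rh(I). Rh sits in group 9, so the d-electron count is 9 − 1 = 8. A 4d d⁸ ion has a large crystal-field splitting; square planar leaves the high-energy d_{x²−y²} orbital empty and maximises CFSE. → square planar.
For [Y(py)₄]³⁺: Ligand charges: pyridine is neutral. With an overall charge of +3 the yttrium centre must be in the +3 oxidation state. Group 3 minus oxidation state 3 gives a d⁰ configuration. A d⁰ ion has no crystal-field stabilisation preference between square planar and tetrahedral, so four ligands adopt the sterically favoured tetrahedral geometry. → tetrahedral.

[Y(py)₄]³⁺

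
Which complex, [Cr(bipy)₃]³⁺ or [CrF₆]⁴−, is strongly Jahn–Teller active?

[Cr(bipy)₃]³⁺: Ligand charges: 2,2′-bipyridine is neutral. With an overall charge of +3 the chromium centre must be in the +3 oxidation state. Group 6 minus oxidation state 3 gives a d³ configuration. The d³ configuration leaves the e_g set evenly filled (or empty) — no strong Jahn–Teller driving force.
[CrF₆]⁴−: Summing ligand charges against the −4 overall charge gives an oxidation state of +2 for chromium. Cr sits in group 6, so the d-electron count is 6 − 2 = 4. Fluoride is a weak-field ligand for a first-row metal, so the complex is high-spin. The t₂g³e_g¹ (high-spin) configuration has an unevenly filled e_g set; the Jahn–Teller theorem predicts a tetragonal distortion (typically axial elongation) to lift the degeneracy.

[CrF₆]⁴−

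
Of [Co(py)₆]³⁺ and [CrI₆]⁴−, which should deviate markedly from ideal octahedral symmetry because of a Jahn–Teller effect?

[Co(py)₆]³⁺: Ligand charges: pyridine is neutral. With an overall charge of +3 the cobalt centre must be in the +3 oxidation state. Group 9 minus oxidation state 3 gives a d⁶ configuration. Co(III) has an exceptionally large octahedral splitting and is low-spin with essentially every ligand except fluoride. The d⁶ configuration leaves the e_g set evenly filled (or empty) — no strong Jahn–Teller driving force.
[CrI₆]⁴−: Ligand charges: each iodide is −1. With an overall charge of −4 the chromium centre must be in the +2 oxidation state. Chromium is a group-6 element; Cr(II) is therefore d⁴. Iodide is a weak-field ligand for a first-row metal, so the complex is high-spin. The t₂g³e_g¹ (high-spin) configuration has an unevenly filled e_g set; the Jahn–Teller theorem predicts a tetragonal distortion (typically axial elongation) to lift the degeneracy.

[CrI₆]⁴−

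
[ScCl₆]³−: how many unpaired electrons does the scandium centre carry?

0 unpaired electrons

Summing ligand charges against the −3 overall charge gives an oxidation state of +3 for scandium.
Sc sits in group 3, so the d-electron count is 3 − 3 = 0.
In an octahedral field the d⁰ configuration is t₂g⁰e_g⁰, giving 0 unpaired electrons.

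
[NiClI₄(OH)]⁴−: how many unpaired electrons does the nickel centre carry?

Ligand charges: each chloride is −1; each iodide is −1; each hydroxide is −1. With an overall charge of −4 the nickel centre must be in the +2 oxidation state.
Nickel is a group-10 element; Ni(II) is therefore d⁸.
In an octahedral field the d⁸ configuration is t₂g⁶e_g² (only one arrangement possible), giving 2 unpaired electrons.

2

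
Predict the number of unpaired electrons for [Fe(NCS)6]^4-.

4 unpaired electrons

Ligand charges: each isothiocyanate is −1. With an overall charge of −4 the iron centre must be in the +2 oxidation state.
Iron is a group-8 element; Fe(II) is therefore d⁶.
The spin state decides the count: Isothiocyanate is a weak-field ligand for a first-row metal, so the complex is high-spin.
An octahedral high-spin d⁶ ion is t₂g⁴e_g², giving 4 unpaired electrons.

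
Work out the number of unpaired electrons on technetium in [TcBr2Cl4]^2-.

Summing ligand charges against the −2 overall charge gives an oxidation state of +4 for technetium.
Technetium is a group-7 element; Tc(IV) is therefore d³.
In an octahedral field the d³ configuration is t₂g³e_g⁰ (only one arrangement possible), giving 3 unpaired electrons.

3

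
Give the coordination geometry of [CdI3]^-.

trigonal planar

Each iodide is −1; balancing the −1 overall charge requires Cd(II).
Group 12 minus oxidation state 2 gives a d¹⁰ configuration.
With 3 monodentate ligands the coordination number is 3.
Three ligands around a d¹⁰ centre minimise repulsion in a trigonal-planar arrangement.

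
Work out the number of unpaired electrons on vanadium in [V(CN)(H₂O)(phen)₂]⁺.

Ligand charges: each cyanide is −1; water is neutral; 1,10-phenanthroline is neutral. With an overall charge of +1 the vanadium centre must be in the +2 oxidation state.
V sits in group 5, so the d-electron count is 5 − 2 = 3.
Counting donor atoms: 1×cyanide (monodentate) → 1 donor; 1×water (monodentate) → 1 donor; 2×1,10-phenanthroline (bidentate) → 4 donors. Coordination number = 6.
In an octahedral field the d³ configuration is t₂g³e_g⁰ (only one arrangement possible), giving 3 unpaired electrons.

3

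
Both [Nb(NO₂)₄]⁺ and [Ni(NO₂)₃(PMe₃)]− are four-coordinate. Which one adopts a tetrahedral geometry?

[Nb(NO₂)₄]⁺

For [Nb(NO₂)₄]⁺: Summing ligand charges against the +1 overall charge gives an oxidation state of +5 for niobium. Nb sits in group 5, so the d-electron count is 5 − 5 = 0. A d⁰ ion has no crystal-field stabilisation preference between square planar and tetrahedral, so four ligands adopt the sterically favoured tetrahedral geometry. → tetrahedral.
For [Ni(NO₂)₃(PMe₃)]−: Summing ligand charges against the −1 overall charge gives an oxidation state of +2 for nickel. Group 10 minus oxidation state 2 gives a d⁸ configuration. Nitro (N-bound nitrite) and trimethylphosphine are strong-field ligands (high in the spectrochemical series). A 3d d⁸ ion with strong-field ligands gains enough CFSE to favour square planar over tetrahedral. → square planar.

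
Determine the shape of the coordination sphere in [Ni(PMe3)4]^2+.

Trimethylphosphine is neutral; balancing the +2 overall charge requires Ni(II).
Ni sits in group 10, so the d-electron count is 10 − 2 = 8.
Coordination number: 4.
Trimethylphosphine is a strong-field ligand (high in the spectrochemical series).
A 3d d⁸ ion with strong-field ligands gains enough CFSE to favour square planar over tetrahedral.

square planar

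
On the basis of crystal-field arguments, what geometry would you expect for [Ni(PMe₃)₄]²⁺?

Ligand charges: trimethylphosphine is neutral. With an overall charge of +2 the nickel centre must be in the +2 oxidation state.
Nickel is a group-10 element; Ni(II) is therefore d⁸.
Coordination number: 4.
Trimethylphosphine is a strong-field ligand (high in the spectrochemical series).
A 3d d⁸ ion with strong-field ligands gains enough CFSE to favour square planar over tetrahedral.

square planar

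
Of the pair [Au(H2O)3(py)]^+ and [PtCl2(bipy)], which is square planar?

For [Au(H2O)3(py)]^+: Ligand charges: water is neutral; pyridine is neutral. With an overall charge of +1 the gold centre must be in the +1 oxidation state. Group 11 minus oxidation state 1 gives a d¹⁰ configuration. A d¹⁰ ion has no crystal-field stabilisation preference between square planar and tetrahedral, so four ligands adopt the sterically favoured tetrahedral geometry. → tetrahedral.
For [PtCl2(bipy)]: Ligand charges: each chloride is −1; 2,2′-bipyridine is neutral. With an overall charge of 0 the platinum centre must be in the +2 oxidation state. Pt sits in group 10, so the d-electron count is 10 − 2 = 8. A 5d d⁸ ion has a large crystal-field splitting; square planar leaves the high-energy d_{x²−y²} orbital empty and maximises CFSE. → square planar.

[PtCl2(bipy)]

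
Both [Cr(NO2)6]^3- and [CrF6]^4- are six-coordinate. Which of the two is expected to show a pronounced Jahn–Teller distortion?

[CrF6]^4-

[Cr(NO2)6]^3-: Ligand charges: each nitro (N-bound nitrite) is −1. With an overall charge of −3 the chromium centre must be in the +3 oxidation state. Chromium is a group-6 element; Cr(III) is therefore d³. The d³ configuration leaves the e_g set evenly filled (or empty) — no strong Jahn–Teller driving force.
[CrF6]^4-: Summing ligand charges against the −4 overall charge gives an oxidation state of +2 for chromium. Chromium is a group-6 element; Cr(II) is therefore d⁴. Fluoride is a weak-field ligand for a first-row metal, so the complex is high-spin. The t₂g³e_g¹ (high-spin) configuration has an unevenly filled e_g set; the Jahn–Teller theorem predicts a tetragonal distortion (typically axial elongation) to lift the degeneracy.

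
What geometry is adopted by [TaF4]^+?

tetrahedral

Each fluoride is −1; balancing the +1 overall charge requires Ta(V).
Ta sits in group 5, so the d-electron count is 5 − 5 = 0.
With 4 monodentate ligands the coordination number is 4.
A d⁰ ion has no crystal-field stabilisation preference between square planar and tetrahedral, so four ligands adopt the sterically favoured tetrahedral geometry.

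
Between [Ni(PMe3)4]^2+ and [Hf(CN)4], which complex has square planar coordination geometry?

[Ni(PMe3)4]^2+

For [Ni(PMe3)4]^2+: Summing ligand charges against the +2 overall charge gives an oxidation state of +2 for nickel. Group 10 minus oxidation state 2 gives a d⁸ configuration. Trimethylphosphine is a strong-field ligand (high in the spectrochemical series). A 3d d⁸ ion with strong-field ligands gains enough CFSE to favour square planar over tetrahedral. → square planar.
For [Hf(CN)4]: Each cyanide is −1; balancing the 0 overall charge requires Hf(IV). Group 4 minus oxidation state 4 gives a d⁰ configuration. A d⁰ ion has no crystal-field stabilisation preference between square planar and tetrahedral, so four ligands adopt the sterically favoured tetrahedral geometry. → tetrahedral.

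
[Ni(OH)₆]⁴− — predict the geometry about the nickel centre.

octahedral

Summing ligand charges against the −4 overall charge gives an oxidation state of +2 for nickel.
Nickel is a group-10 element; Ni(II) is therefore d⁸.
Coordination number: 6.
Six donors around a single metal centre give an octahedral coordination sphere.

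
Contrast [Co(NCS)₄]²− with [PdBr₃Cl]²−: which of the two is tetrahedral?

[Co(NCS)₄]²−

For [Co(NCS)₄]²−: Ligand charges: each isothiocyanate is −1. With an overall charge of −2 the cobalt centre must be in the +2 oxidation state. Group 9 minus oxidation state 2 gives a d⁷ configuration. For a high-spin 3d d⁷ ion with weak-field ligands the small Δₜ gives little square-planar CFSE advantage, so four ligands adopt the sterically favoured tetrahedral geometry. → tetrahedral.
For [PdBr₃Cl]²−: Each bromide is −1; each chloride is −1; balancing the −2 overall charge requires Pd(II). Group 10 minus oxidation state 2 gives a d⁸ configuration. A 4d d⁸ ion has a large crystal-field splitting; square planar leaves the high-energy d_{x²−y²} orbital empty and maximises CFSE. → square planar.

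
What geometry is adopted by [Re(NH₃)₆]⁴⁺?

Ligand charges: ammonia is neutral. With an overall charge of +4 the rhenium centre must be in the +4 oxidation state.
Re sits in group 7, so the d-electron count is 7 − 4 = 3.
With 6 monodentate ligands the coordination number is 6.
Six donors around a single metal centre give an octahedral coordination sphere.

octahedral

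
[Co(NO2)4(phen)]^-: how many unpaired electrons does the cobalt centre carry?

Ligand charges: each nitro (N-bound nitrite) is −1; 1,10-phenanthroline is neutral. With an overall charge of −1 the cobalt centre must be in the +3 oxidation state.
Co sits in group 9, so the d-electron count is 9 − 3 = 6.
Counting donor atoms: 4×nitro (N-bound nitrite) (monodentate) → 4 donors; 1×1,10-phenanthroline (bidentate) → 2 donors. Coordination number = 6.
The spin state decides the count: Co(III) has an exceptionally large octahedral splitting and is low-spin with essentially every ligand except fluoride.
An octahedral low-spin d⁶ ion is t₂g⁶e_g⁰, giving 0 unpaired electrons.

0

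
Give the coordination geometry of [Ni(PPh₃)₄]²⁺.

square planar

Triphenylphosphine is neutral; balancing the +2 overall charge requires Ni(II).
Group 10 minus oxidation state 2 gives a d⁸ configuration.
Coordination number: 4.
Triphenylphosphine is a strong-field ligand (high in the spectrochemical series).
A 3d d⁸ ion with strong-field ligands gains enough CFSE to favour square planar over tetrahedral.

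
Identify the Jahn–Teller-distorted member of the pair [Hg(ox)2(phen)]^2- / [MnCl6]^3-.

[MnCl6]^3-

[Hg(ox)2(phen)]^2-: Each oxalate is −2; 1,10-phenanthroline is neutral; balancing the −2 overall charge requires Hg(II). Mercury is a group-12 element; Hg(II) is therefore d¹⁰. The d¹⁰ configuration leaves the e_g set evenly filled (or empty) — no strong Jahn–Teller driving force.
[MnCl6]^3-: Summing ligand charges against the −3 overall charge gives an oxidation state of +3 for manganese. Mn sits in group 7, so the d-electron count is 7 − 3 = 4. Chloride is a weak-field ligand for a first-row metal, so the complex is high-spin. The t₂g³e_g¹ (high-spin) configuration has an unevenly filled e_g set; the Jahn–Teller theorem predicts a tetragonal distortion (typically axial elongation) to lift the degeneracy.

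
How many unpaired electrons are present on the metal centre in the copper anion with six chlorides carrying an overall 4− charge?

1

Summing ligand charges against the −4 overall charge gives an oxidation state of +2 for copper.
Cu sits in group 11, so the d-electron count is 11 − 2 = 9.
In an octahedral field the d⁹ configuration is t₂g⁶e_g³ (only one arrangement possible), giving 1 unpaired electron.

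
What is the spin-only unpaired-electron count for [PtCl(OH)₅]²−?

0

Each chloride is −1; each hydroxide is −1; balancing the −2 overall charge requires Pt(IV).
Pt sits in group 10, so the d-electron count is 10 − 4 = 6.
The spin state decides the count: a 5d ion has a large Δₒ and is invariably low-spin.
An octahedral low-spin d⁶ ion is t₂g⁶e_g⁰, giving 0 unpaired electrons.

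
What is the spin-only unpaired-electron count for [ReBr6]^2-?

3 unpaired electrons

Each bromide is −1; balancing the −2 overall charge requires Re(IV).
Group 7 minus oxidation state 4 gives a d³ configuration.
In an octahedral field the d³ configuration is t₂g³e_g⁰ (only one arrangement possible), giving 3 unpaired electrons.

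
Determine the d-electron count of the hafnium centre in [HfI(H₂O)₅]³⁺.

d⁰

Ligand charges: each iodide is −1; water is neutral. With an overall charge of +3 the hafnium centre must be in the +4 oxidation state.
Hafnium is a group-4 element; Hf(IV) is therefore d⁰.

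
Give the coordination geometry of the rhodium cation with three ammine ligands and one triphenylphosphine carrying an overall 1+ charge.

square planar

Ammonia is neutral; triphenylphosphine is neutral; balancing the +1 overall charge requires Rh(I).
Rhodium is a group-9 element; Rh(I) is therefore d⁸.
With 4 monodentate ligands the coordination number is 4.
A 4d d⁸ ion has a large crystal-field splitting; square planar leaves the high-energy d_{x²−y²} orbital empty and maximises CFSE.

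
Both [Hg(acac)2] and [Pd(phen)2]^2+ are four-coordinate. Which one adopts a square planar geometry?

For [Hg(acac)2]: Summing ligand charges against the 0 overall charge gives an oxidation state of +2 for mercury. Hg sits in group 12, so the d-electron count is 12 − 2 = 10. A d¹⁰ ion has no crystal-field stabilisation preference between square planar and tetrahedral, so four ligands adopt the sterically favoured tetrahedral geometry. → tetrahedral.
For [Pd(phen)2]^2+: Summing ligand charges against the +2 overall charge gives an oxidation state of +2 for palladium. Palladium is a group-10 element; Pd(II) is therefore d⁸. A 4d d⁸ ion has a large crystal-field splitting; square planar leaves the high-energy d_{x²−y²} orbital empty and maximises CFSE. → square planar.

[Pd(phen)2]^2+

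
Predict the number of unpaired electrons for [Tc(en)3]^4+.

Summing ligand charges against the +4 overall charge gives an oxidation state of +4 for technetium.
Group 7 minus oxidation state 4 gives a d³ configuration.
Counting donor atoms: 3×ethylenediamine (bidentate) → 6 donors. Coordination number = 6.
In an octahedral field the d³ configuration is t₂g³e_g⁰ (only one arrangement possible), giving 3 unpaired electrons.

3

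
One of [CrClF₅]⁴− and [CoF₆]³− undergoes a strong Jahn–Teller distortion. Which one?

[CrClF₅]⁴−

[CrClF₅]⁴−: Each chloride is −1; each fluoride is −1; balancing the −4 overall charge requires Cr(II). Chromium is a group-6 element; Cr(II) is therefore d⁴. Chloride and fluoride are weak-field ligands for a first-row metal, so the complex is high-spin. The t₂g³e_g¹ (high-spin) configuration has an unevenly filled e_g set; the Jahn–Teller theorem predicts a tetragonal distortion (typically axial elongation) to lift the degeneracy.
[CoF₆]³−: Each fluoride is −1; balancing the −3 overall charge requires Co(III). Cobalt is a group-9 element; Co(III) is therefore d⁶. Fluoride is the one ligand weak enough to leave Co(III) high-spin — [CoF₆]³⁻ is the classic exception. The d⁶ configuration leaves the e_g set evenly filled (or empty) — no strong Jahn–Teller driving force.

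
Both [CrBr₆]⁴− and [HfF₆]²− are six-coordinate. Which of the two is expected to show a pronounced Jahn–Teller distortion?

[CrBr₆]⁴−: Summing ligand charges against the −4 overall charge gives an oxidation state of +2 for chromium. Group 6 minus oxidation state 2 gives a d⁴ configuration. Bromide is a weak-field ligand for a first-row metal, so the complex is high-spin. The t₂g³e_g¹ (high-spin) configuration has an unevenly filled e_g set; the Jahn–Teller theorem predicts a tetragonal distortion (typically axial elongation) to lift the degeneracy.
[HfF₆]²−: Ligand charges: each fluoride is −1. With an overall charge of −2 the hafnium centre must be in the +4 oxidation state. Hf sits in group 4, so the d-electron count is 4 − 4 = 0. The d⁰ configuration leaves the e_g set evenly filled (or empty) — no strong Jahn–Teller driving force.

[CrBr₆]⁴−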